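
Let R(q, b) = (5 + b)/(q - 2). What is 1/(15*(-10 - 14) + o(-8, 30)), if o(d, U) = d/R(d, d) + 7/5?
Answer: -15/5779 ≈ -0.0025956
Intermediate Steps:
R(q, b) = (5 + b)/(-2 + q)
o(d, U) = 7/5 + d*(-2 + d)/(5 + d) (o(d, U) = d/(((5 + d)/(-2 + d))) + 7/5 = d*((-2 + d)/(5 + d)) + 7*(⅕) = d*(-2 + d)/(5 + d) + 7/5 = 7/5 + d*(-2 + d)/(5 + d))
1/(15*(-10 - 14) + o(-8, 30)) = 1/(15*(-10 - 14) + (7 + (-8)² - ⅗*(-8))/(5 - 8)) = 1/(15*(-24) + (7 + 64 + 24/5)/(-3)) = 1/(-360 - ⅓*379/5) = 1/(-360 - 379/15) = 1/(-5779/15) = -15/5779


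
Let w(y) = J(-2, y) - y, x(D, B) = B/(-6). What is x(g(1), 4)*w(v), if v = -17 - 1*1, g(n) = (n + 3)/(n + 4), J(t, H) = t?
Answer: -32/3 ≈ -10.667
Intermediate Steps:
g(n) = (3 + n)/(4 + n)
v = -18 (v = -17 - 1 = -18)
x(D, B) = -B/6 (x(D, B) = B*(-⅙) = -B/6)
w(y) = -2 - y
x(g(1), 4)*w(v) = (-⅙*4)*(-2 - 1*(-18)) = -2*(-2 + 18)/3 = -⅔*16 = -32/3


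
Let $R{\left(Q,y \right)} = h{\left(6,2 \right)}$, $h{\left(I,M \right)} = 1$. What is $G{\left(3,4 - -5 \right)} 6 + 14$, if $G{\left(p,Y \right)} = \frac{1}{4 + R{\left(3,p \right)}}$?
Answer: $\frac{76}{5} \approx 15.2$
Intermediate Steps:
$R{\left(Q,y \right)} = 1$
$G{\left(p,Y \right)} = \frac{1}{5}$ ($G{\left(p,Y \right)} = \frac{1}{4 + 1} = \frac{1}{5}$)
$G{\left(3,4 - -5 \right)} 6 + 14 = \frac{1}{5} \cdot 6 + 14 = \frac{6}{5} + 14 = \frac{76}{5}$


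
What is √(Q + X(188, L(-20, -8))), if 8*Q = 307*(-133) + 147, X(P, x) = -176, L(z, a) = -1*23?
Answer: I*√21046/2 ≈ 72.536*I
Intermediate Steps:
L(z, a) = -23
Q = -10171/2 (Q = (307*(-133) + 147)/8 = (-40831 + 147)/8 = (⅛)*(-40684) = -10171/2 ≈ -5085.5)
√(Q + X(188, L(-20, -8))) = √(-10171/2 - 176) = √(-10523/2) = I*√21046/2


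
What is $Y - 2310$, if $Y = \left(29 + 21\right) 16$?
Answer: $-1510$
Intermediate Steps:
$Y = 800$ ($Y = 50 \cdot 16 = 800$)
$Y - 2310 = 800 - 2310 = -1510$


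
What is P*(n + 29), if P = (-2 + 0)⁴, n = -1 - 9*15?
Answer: -1712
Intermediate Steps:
n = -136 (n = -1 - 135 = -136)
P = 16 (P = (-2)⁴ = 16)
P*(n + 29) = 16*(-136 + 29) = 16*(-107) = -1712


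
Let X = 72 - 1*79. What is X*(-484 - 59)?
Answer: 3801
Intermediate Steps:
X = -7 (X = 72 - 79 = -7)
X*(-484 - 59) = -7*(-484 - 59) = -7*(-543) = 3801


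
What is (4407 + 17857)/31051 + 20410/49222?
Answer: 864814759/764196161 ≈ 1.1317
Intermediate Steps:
(4407 + 17857)/31051 + 20410/49222 = 22264*(1/31051) + 20410*(1/49222) = 22264/31051 + 10205/24611 = 864814759/764196161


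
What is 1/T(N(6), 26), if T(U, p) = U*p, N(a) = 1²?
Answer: 1/26 ≈ 0.038462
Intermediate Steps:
N(a) = 1
1/T(N(6), 26) = 1/(1*26) = 1/26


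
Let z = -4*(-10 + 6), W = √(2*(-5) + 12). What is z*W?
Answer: 16*√2 ≈ 22.627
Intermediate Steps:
W = √2 (W = √(-10 + 12) = √2 ≈ 1.4142)
z = 16 (z = -4*(-4) = 16)
z*W = 16*√2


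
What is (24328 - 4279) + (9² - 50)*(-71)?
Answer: 17848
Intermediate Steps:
(24328 - 4279) + (9² - 50)*(-71) = 20049 + (81 - 50)*(-71) = 20049 + 31*(-71) = 20049 - 2201 = 17848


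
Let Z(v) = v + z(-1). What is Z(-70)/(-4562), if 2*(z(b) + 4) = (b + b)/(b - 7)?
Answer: 591/36496 ≈ 0.016194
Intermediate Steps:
z(b) = -4 + b/(-7 + b) (z(b) = -4 + ((b + b)/(b - 7))/2 = -4 + ((2*b)/(-7 + b))/2 = -4 + (2*b/(-7 + b))/2 = -4 + b/(-7 + b))
Z(v) = -31/8 + v (Z(v) = v + (28 - 3*(-1))/(-7 - 1) = v + (28 + 3)/(-8) = v - ⅛*31 = v - 31/8 = -31/8 + v)
Z(-70)/(-4562) = (-31/8 - 70)/(-4562) = -591/8*(-1/4562) = 591/36496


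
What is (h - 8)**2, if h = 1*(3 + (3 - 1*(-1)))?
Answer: 1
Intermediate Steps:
h = 7 (h = 1*(3 + (3 + 1)) = 1*(3 + 4) = 1*7 = 7)
(h - 8)**2 = (7 - 8)**2 = (-1)**2 = 1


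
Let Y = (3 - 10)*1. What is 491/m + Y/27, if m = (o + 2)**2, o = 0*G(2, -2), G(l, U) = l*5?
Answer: 13229/108 ≈ 122.49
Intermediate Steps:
G(l, U) = 5*l
o = 0 (o = 0*(5*2) = 0*10 = 0)
Y = -7 (Y = -7*1 = -7)
m = 4 (m = (0 + 2)**2 = 2**2 = 4)
491/m + Y/27 = 491/4 - 7/27 = 13229/108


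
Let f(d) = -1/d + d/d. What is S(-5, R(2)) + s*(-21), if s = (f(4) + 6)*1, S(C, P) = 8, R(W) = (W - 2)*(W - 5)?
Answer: -535/4 ≈ -133.75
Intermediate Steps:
R(W) = (-5 + W)*(-2 + W) (R(W) = (-2 + W)*(-5 + W) = (-5 + W)*(-2 + W))
f(d) = 1 - 1/d (f(d) = -1/d + 1 = 1 - 1/d)
s = 27/4 (s = ((-1 + 4)/4 + 6)*1 = ((¼)*3 + 6)*1 = (¾ + 6)*1 = (27/4)*1 = 27/4 ≈ 6.7500)
S(-5, R(2)) + s*(-21) = 8 + (27/4)*(-21) = 8 - 567/4 = -535/4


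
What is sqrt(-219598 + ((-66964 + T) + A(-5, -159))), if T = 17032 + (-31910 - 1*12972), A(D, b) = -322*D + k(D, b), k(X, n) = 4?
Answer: I*sqrt(312798) ≈ 559.28*I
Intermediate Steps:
A(D, b) = 4 - 322*D (A(D, b) = -322*D + 4 = 4 - 322*D)
T = -27850 (T = 17032 + (-31910 - 12972) = 17032 - 44882 = -27850)
sqrt(-219598 + ((-66964 + T) + A(-5, -159))) = sqrt(-219598 + ((-66964 - 27850) + (4 - 322*(-5)))) = sqrt(-219598 + (-94814 + (4 + 1610))) = sqrt(-219598 + (-94814 + 1614)) = sqrt(-219598 - 93200) = sqrt(-312798) = I*sqrt(312798)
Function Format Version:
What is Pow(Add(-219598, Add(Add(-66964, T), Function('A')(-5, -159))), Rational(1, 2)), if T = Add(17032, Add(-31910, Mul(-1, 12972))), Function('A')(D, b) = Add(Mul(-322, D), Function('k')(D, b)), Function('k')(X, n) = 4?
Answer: Mul(I, Pow(312798, Rational(1, 2))) ≈ Mul(559.28, I)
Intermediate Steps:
Function('A')(D, b) = Add(4, Mul(-322, D)) (Function('A')(D, b) = Add(Mul(-322, D), 4) = Add(4, Mul(-322, D)))
T = -27850 (T = Add(17032, Add(-31910, -12972)) = Add(17032, -44882) = -27850)
Pow(Add(-219598, Add(Add(-66964, T), Function('A')(-5, -159))), Rational(1, 2)) = Pow(Add(-219598, Add(Add(-66964, -27850), Add(4, Mul(-322, -5)))), Rational(1, 2)) = Pow(Add(-219598, Add(-94814, Add(4, 1610))), Rational(1, 2)) = Pow(Add(-219598, Add(-94814, 1614)), Rational(1, 2)) = Pow(Add(-219598, -93200), Rational(1, 2)) = Pow(-312798, Rational(1, 2)) = Mul(I, Pow(312798, Rational(1, 2)))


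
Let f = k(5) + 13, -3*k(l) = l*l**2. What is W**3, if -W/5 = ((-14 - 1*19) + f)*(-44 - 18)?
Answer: -188625440375000/27 ≈ -6.9861e+12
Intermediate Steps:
k(l) = -l**3/3 (k(l) = -l*l**2/3 = -l**3/3)
f = -86/3 (f = -1/3*5**3 + 13 = -1/3*125 + 13 = -125/3 + 13 = -86/3 ≈ -28.667)
W = -57350/3 (W = -5*((-14 - 1*19) - 86/3)*(-44 - 18) = -5*((-14 - 19) - 86/3)*(-62) = -5*(-33 - 86/3)*(-62) = -(-925)*(-62)/3 = -5*11470/3 = -57350/3 ≈ -19117.)
W**3 = (-57350/3)**3 = -188625440375000/27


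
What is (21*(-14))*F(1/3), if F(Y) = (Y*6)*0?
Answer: 0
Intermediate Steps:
F(Y) = 0 (F(Y) = (6*Y)*0 = 0)
(21*(-14))*F(1/3) = (21*(-14))*0 = -294*0 = 0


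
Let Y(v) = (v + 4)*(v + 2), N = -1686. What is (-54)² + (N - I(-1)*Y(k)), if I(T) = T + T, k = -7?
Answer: 1260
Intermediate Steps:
Y(v) = (2 + v)*(4 + v) (Y(v) = (4 + v)*(2 + v) = (2 + v)*(4 + v))
I(T) = 2*T
(-54)² + (N - I(-1)*Y(k)) = (-54)² + (-1686 - 2*(-1)*(8 + (-7)² + 6*(-7))) = 2916 + (-1686 - (-2)*(8 + 49 - 42)) = 2916 + (-1686 - (-2)*15) = 2916 + (-1686 - 1*(-30)) = 2916 + (-1686 + 30) = 2916 - 1656 = 1260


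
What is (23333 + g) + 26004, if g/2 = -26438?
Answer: -3539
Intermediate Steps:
g = -52876 (g = 2*(-26438) = -52876)
(23333 + g) + 26004 = (23333 - 52876) + 26004 = -29543 + 26004 = -3539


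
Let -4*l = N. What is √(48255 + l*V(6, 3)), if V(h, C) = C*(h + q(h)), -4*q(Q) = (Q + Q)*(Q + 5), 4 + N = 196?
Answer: √52143 ≈ 228.35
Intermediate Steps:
N = 192 (N = -4 + 196 = 192)
l = -48 (l = -¼*192 = -48)
q(Q) = -Q*(5 + Q)/2 (q(Q) = -(Q + Q)*(Q + 5)/4 = -2*Q*(5 + Q)/4 = -Q*(5 + Q)/2)
V(h, C) = C*(h - h*(5 + h)/2)
√(48255 + l*V(6, 3)) = √(48255 - (-24)*3*6*(3 + 6)) = √(48255 - (-24)*3*6*9) = √(48255 - 48*(-81)) = √(48255 + 3888) = √52143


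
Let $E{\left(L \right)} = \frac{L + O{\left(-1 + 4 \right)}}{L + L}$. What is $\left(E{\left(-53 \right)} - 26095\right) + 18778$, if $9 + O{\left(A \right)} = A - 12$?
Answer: $- \frac{775531}{106} \approx -7316.3$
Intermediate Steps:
$O{\left(A \right)} = -21 + A$ ($O{\left(A \right)} = -9 + \left(A - 12\right) = -9 + \left(-12 + A\right) = -21 + A$)
$E{\left(L \right)} = \frac{-18 + L}{2 L}$ ($E{\left(L \right)} = \frac{L + \left(-21 + \left(-1 + 4\right)\right)}{L + L} = \frac{L + \left(-21 + 3\right)}{2 L} = \left(L - 18\right) \frac{1}{2 L} = \left(-18 + L\right) \frac{1}{2 L} = \frac{-18 + L}{2 L}$)
$\left(E{\left(-53 \right)} - 26095\right) + 18778 = \left(\frac{-18 - 53}{2 \left(-53\right)} - 26095\right) + 18778 = \left(\frac{1}{2} \left(- \frac{1}{53}\right) \left(-71\right) - 26095\right) + 18778 = \left(\frac{71}{106} - 26095\right) + 18778 = - \frac{2765999}{106} + 18778 = - \frac{775531}{106}$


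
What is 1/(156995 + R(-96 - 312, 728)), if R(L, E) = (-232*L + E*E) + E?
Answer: 1/782363 ≈ 1.2782e-6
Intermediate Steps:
R(L, E) = E + E**2 - 232*L (R(L, E) = (-232*L + E**2) + E = (E**2 - 232*L) + E = E + E**2 - 232*L)
1/(156995 + R(-96 - 312, 728)) = 1/(156995 + (728 + 728**2 - 232*(-96 - 312))) = 1/(156995 + (728 + 529984 - 232*(-408))) = 1/(156995 + (728 + 529984 + 94656)) = 1/(156995 + 625368) = 1/782363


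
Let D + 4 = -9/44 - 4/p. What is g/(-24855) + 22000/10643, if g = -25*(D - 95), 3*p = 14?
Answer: 10681154305/5431718908 ≈ 1.9664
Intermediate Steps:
p = 14/3 (p = (⅓)*14 = 14/3 ≈ 4.6667)
D = -1559/308 (D = -4 + (-9/44 - 4/14/3) = -4 + (-9*1/44 - 4*3/14) = -4 + (-9/44 - 6/7) = -4 - 327/308 = -1559/308 ≈ -5.0617)
g = 770475/308 (g = -25*(-1559/308 - 95) = -25*(-30819/308) = 770475/308 ≈ 2501.5)
g/(-24855) + 22000/10643 = (770475/308)/(-24855) + 22000/10643 = (770475/308)*(-1/24855) + 22000*(1/10643) = -51365/510356 + 22000/10643 = 10681154305/5431718908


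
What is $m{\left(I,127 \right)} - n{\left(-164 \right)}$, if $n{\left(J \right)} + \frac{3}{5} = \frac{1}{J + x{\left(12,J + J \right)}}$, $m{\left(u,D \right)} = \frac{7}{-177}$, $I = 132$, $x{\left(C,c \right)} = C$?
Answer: $\frac{76277}{134520} \approx 0.56703$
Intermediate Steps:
$m{\left(u,D \right)} = - \frac{7}{177}$ ($m{\left(u,D \right)} = 7 \left(- \frac{1}{177}\right) = - \frac{7}{177}$)
$n{\left(J \right)} = - \frac{3}{5} + \frac{1}{12 + J}$ ($n{\left(J \right)} = - \frac{3}{5} + \frac{1}{J + 12} = - \frac{3}{5} + \frac{1}{12 + J}$)
$m{\left(I,127 \right)} - n{\left(-164 \right)} = - \frac{7}{177} - \frac{-31 - -492}{5 \left(12 - 164\right)} = - \frac{7}{177} - \frac{-31 + 492}{5 \left(-152\right)} = - \frac{7}{177} - \frac{1}{5} \left(- \frac{1}{152}\right) 461 = - \frac{7}{177} - - \frac{461}{760} = - \frac{7}{177} + \frac{461}{760} = \frac{76277}{134520}$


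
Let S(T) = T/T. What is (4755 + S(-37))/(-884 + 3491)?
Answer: 4756/2607 ≈ 1.8243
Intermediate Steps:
S(T) = 1
(4755 + S(-37))/(-884 + 3491) = (4755 + 1)/(-884 + 3491) = 4756/2607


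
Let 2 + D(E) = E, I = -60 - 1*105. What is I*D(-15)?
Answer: 2805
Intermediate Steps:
I = -165 (I = -60 - 105 = -165)
D(E) = -2 + E
I*D(-15) = -165*(-2 - 15) = -165*(-17) = 2805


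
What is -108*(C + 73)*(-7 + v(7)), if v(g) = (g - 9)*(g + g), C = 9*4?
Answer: 412020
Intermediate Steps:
C = 36
v(g) = 2*g*(-9 + g) (v(g) = (-9 + g)*(2*g) = 2*g*(-9 + g))
-108*(C + 73)*(-7 + v(7)) = -108*(36 + 73)*(-7 + 2*7*(-9 + 7)) = -11772*(-7 + 2*7*(-2)) = -11772*(-7 - 28) = -11772*(-35) = -108*(-3815) = 412020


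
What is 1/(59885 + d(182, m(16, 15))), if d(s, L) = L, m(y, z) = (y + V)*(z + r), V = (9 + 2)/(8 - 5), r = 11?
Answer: 3/181189 ≈ 1.6557e-5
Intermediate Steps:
V = 11/3 ≈ 3.6667
m(y, z) = (11 + z)*(11/3 + y) (m(y, z) = (y + 11/3)*(z + 11) = (11/3 + y)*(11 + z) = (11 + z)*(11/3 + y))
1/(59885 + d(182, m(16, 15))) = 1/(59885 + (121/3 + 11*16 + (11/3)*15 + 16*15)) = 1/(59885 + (121/3 + 176 + 55 + 240)) = 1/(59885 + 1534/3) = 1/(181189/3) = 3/181189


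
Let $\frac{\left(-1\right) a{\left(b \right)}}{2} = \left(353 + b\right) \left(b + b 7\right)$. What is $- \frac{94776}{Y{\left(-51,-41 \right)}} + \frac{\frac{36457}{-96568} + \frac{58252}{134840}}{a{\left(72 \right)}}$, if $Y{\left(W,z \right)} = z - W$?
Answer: $- \frac{7552692067880651557}{796899222144000} \approx -9477.6$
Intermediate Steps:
$a{\left(b \right)} = - 16 b \left(353 + b\right)$ ($a{\left(b \right)} = - 2 \left(353 + b\right) \left(b + b 7\right) = - 2 \left(353 + b\right) \left(b + 7 b\right) = - 2 \left(353 + b\right) 8 b = - 2 \cdot 8 b \left(353 + b\right) = - 16 b \left(353 + b\right)$)
$- \frac{94776}{Y{\left(-51,-41 \right)}} + \frac{\frac{36457}{-96568} + \frac{58252}{134840}}{a{\left(72 \right)}} = - \frac{94776}{-41 - -51} + \frac{\frac{36457}{-96568} + \frac{58252}{134840}}{\left(-16\right) 72 \left(353 + 72\right)} = - \frac{94776}{-41 + 51} + \frac{36457 \left(- \frac{1}{96568}\right) + 58252 \cdot \frac{1}{134840}}{\left(-16\right) 72 \cdot 425} = - \frac{94776}{10} + \frac{- \frac{36457}{96568} + \frac{14563}{33710}}{-489600} = \left(-94776\right) \frac{1}{10} + \frac{88677157}{1627653640} \left(- \frac{1}{489600}\right) = - \frac{47388}{5} - \frac{88677157}{796899222144000} = - \frac{7552692067880651557}{796899222144000}$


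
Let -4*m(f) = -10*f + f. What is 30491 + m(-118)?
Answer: 60451/2 ≈ 30226.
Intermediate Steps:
m(f) = 9*f/4 (m(f) = -(-10*f + f)/4 = -(-9)*f/4 = 9*f/4)
30491 + m(-118) = 30491 + (9/4)*(-118) = 30491 - 531/2 = 60451/2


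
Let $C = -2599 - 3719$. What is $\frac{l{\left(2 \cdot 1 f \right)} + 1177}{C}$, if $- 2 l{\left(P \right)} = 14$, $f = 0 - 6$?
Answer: $- \frac{5}{27} \approx -0.18519$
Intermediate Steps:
$f = -6$ ($f = 0 - 6 = -6$)
$l{\left(P \right)} = -7$ ($l{\left(P \right)} = \left(- \frac{1}{2}\right) 14 = -7$)
$C = -6318$ ($C = -2599 - 3719 = -6318$)
$\frac{l{\left(2 \cdot 1 f \right)} + 1177}{C} = \frac{-7 + 1177}{-6318} = 1170 \left(- \frac{1}{6318}\right) = - \frac{5}{27}$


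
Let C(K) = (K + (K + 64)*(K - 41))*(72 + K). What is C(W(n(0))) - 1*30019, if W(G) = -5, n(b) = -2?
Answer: -212192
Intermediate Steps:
C(K) = (72 + K)*(K + (-41 + K)*(64 + K)) (C(K) = (K + (64 + K)*(-41 + K))*(72 + K) = (K + (-41 + K)*(64 + K))*(72 + K) = (72 + K)*(K + (-41 + K)*(64 + K)))
C(W(n(0))) - 1*30019 = (-188928 + (-5)³ - 896*(-5) + 96*(-5)²) - 1*30019 = (-188928 - 125 + 4480 + 96*25) - 30019 = (-188928 - 125 + 4480 + 2400) - 30019 = -182173 - 30019 = -212192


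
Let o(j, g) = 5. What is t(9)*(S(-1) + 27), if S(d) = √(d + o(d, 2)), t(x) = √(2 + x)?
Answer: 29*√11 ≈ 96.182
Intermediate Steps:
S(d) = √(5 + d) (S(d) = √(d + 5) = √(5 + d))
t(9)*(S(-1) + 27) = √(2 + 9)*(√(5 - 1) + 27) = √11*(√4 + 27) = √11*(2 + 27) = √11*29 = 29*√11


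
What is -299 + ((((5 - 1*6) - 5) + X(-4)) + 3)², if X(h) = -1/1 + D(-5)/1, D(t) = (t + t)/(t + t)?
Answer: -290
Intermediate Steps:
D(t) = 1 (D(t) = (2*t)/((2*t)) = (2*t)*(1/(2*t)) = 1)
X(h) = 0 (X(h) = -1/1 + 1/1 = -1*1 + 1*1 = -1 + 1 = 0)
-299 + ((((5 - 1*6) - 5) + X(-4)) + 3)² = -299 + ((((5 - 1*6) - 5) + 0) + 3)² = -299 + ((((5 - 6) - 5) + 0) + 3)² = -299 + (((-1 - 5) + 0) + 3)² = -299 + ((-6 + 0) + 3)² = -299 + (-6 + 3)² = -299 + (-3)² = -299 + 9 = -290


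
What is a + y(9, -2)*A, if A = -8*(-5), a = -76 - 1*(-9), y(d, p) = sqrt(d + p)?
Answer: -67 + 40*sqrt(7) ≈ 38.830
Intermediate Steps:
a = -67 (a = -76 + 9 = -67)
A = 40
a + y(9, -2)*A = -67 + sqrt(9 - 2)*40 = -67 + sqrt(7)*40 = -67 + 40*sqrt(7)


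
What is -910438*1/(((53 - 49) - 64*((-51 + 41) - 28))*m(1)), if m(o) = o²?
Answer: -455219/1218 ≈ -373.74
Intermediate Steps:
-910438*1/(((53 - 49) - 64*((-51 + 41) - 28))*m(1)) = -910438/((53 - 49) - 64*((-51 + 41) - 28)) = -910438/(4 - 64*(-10 - 28)) = -910438/(4 - 64*(-38)) = -910438/(4 + 2432) = -910438/(2436*1) = -910438/2436 = -910438*1/2436 = -455219/1218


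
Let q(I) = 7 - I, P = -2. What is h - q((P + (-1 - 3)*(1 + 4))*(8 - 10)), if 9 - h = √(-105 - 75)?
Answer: 46 - 6*I*√5 ≈ 46.0 - 13.416*I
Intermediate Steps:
h = 9 - 6*I*√5 (h = 9 - √(-105 - 75) = 9 - √(-180) = 9 - 6*I*√5 ≈ 9.0 - 13.416*I)
h - q((P + (-1 - 3)*(1 + 4))*(8 - 10)) = (9 - 6*I*√5) - (7 - (-2 + (-1 - 3)*(1 + 4))*(8 - 10)) = (9 - 6*I*√5) - (7 - (-2 - 4*5)*(-2)) = (9 - 6*I*√5) - (7 - (-2 - 20)*(-2)) = (9 - 6*I*√5) - (7 - (-22)*(-2)) = (9 - 6*I*√5) - (7 - 1*44) = (9 - 6*I*√5) - (7 - 44) = (9 - 6*I*√5) - 1*(-37) = (9 - 6*I*√5) + 37 = 46 - 6*I*√5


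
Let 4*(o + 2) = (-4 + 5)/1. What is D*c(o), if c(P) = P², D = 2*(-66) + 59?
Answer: -3577/16 ≈ -223.56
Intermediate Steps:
o = -7/4 (o = -2 + ((-4 + 5)/1)/4 = -2 + (1*1)/4 = -2 + (¼)*1 = -2 + ¼ = -7/4 ≈ -1.7500)
D = -73 (D = -132 + 59 = -73)
D*c(o) = -73*(-7/4)² = -73*49/16 = -3577/16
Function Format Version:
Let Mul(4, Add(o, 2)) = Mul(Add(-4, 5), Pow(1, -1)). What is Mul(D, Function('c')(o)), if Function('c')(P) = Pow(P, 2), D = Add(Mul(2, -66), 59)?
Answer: Rational(-3577, 16) ≈ -223.56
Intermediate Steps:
o = Rational(-7, 4) (o = Add(-2, Mul(Rational(1, 4), Mul(Add(-4, 5), Pow(1, -1)))) = Add(-2, Mul(Rational(1, 4), Mul(1, 1))) = Add(-2, Mul(Rational(1, 4), 1)) = Add(-2, Rational(1, 4)) = Rational(-7, 4) ≈ -1.7500)
D = -73 (D = Add(-132, 59) = -73)
Mul(D, Function('c')(o)) = Mul(-73, Pow(Rational(-7, 4), 2)) = Mul(-73, Rational(49, 16)) = Rational(-3577, 16)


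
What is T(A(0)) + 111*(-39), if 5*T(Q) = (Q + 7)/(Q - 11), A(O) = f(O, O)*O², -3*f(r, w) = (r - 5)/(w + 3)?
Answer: -238102/55 ≈ -4329.1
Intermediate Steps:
f(r, w) = -(-5 + r)/(3*(3 + w)) (f(r, w) = -(r - 5)/(3*(w + 3)) = -(-5 + r)/(3*(3 + w)))
A(O) = O²*(5 - O)/(3*(3 + O)) (A(O) = ((5 - O)/(3*(3 + O)))*O² = O²*(5 - O)/(3*(3 + O)))
T(Q) = (7 + Q)/(5*(-11 + Q)) (T(Q) = ((Q + 7)/(Q - 11))/5 = ((7 + Q)/(-11 + Q))/5 = (7 + Q)/(5*(-11 + Q)))
T(A(0)) + 111*(-39) = (7 + (⅓)*0²*(5 - 1*0)/(3 + 0))/(5*(-11 + (⅓)*0²*(5 - 1*0)/(3 + 0))) + 111*(-39) = (7 + (⅓)*0*(5 + 0)/3)/(5*(-11 + (⅓)*0*(5 + 0)/3)) - 4329 = (7 + (⅓)*0*(⅓)*5)/(5*(-11 + (⅓)*0*(⅓)*5)) - 4329 = (7 + 0)/(5*(-11 + 0)) - 4329 = (⅕)*7/(-11) - 4329 = (⅕)*(-1/11)*7 - 4329 = -7/55 - 4329 = -238102/55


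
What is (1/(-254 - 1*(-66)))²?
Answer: 1/35344 ≈ 2.8293e-5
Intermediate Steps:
(1/(-254 - 1*(-66)))² = (1/(-254 + 66))² = (1/(-188))² = (-1/188)² = 1/35344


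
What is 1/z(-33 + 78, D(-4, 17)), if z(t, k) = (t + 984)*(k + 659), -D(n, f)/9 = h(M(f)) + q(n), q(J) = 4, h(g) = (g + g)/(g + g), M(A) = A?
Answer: 1/631806 ≈ 1.5828e-6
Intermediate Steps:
h(g) = 1 (h(g) = (2*g)/((2*g)) = (2*g)*(1/(2*g)) = 1)
D(n, f) = -45 (D(n, f) = -9*(1 + 4) = -9*5 = -45)
z(t, k) = (659 + k)*(984 + t) (z(t, k) = (984 + t)*(659 + k) = (659 + k)*(984 + t))
1/z(-33 + 78, D(-4, 17)) = 1/(648456 + 659*(-33 + 78) + 984*(-45) - 45*(-33 + 78)) = 1/(648456 + 659*45 - 44280 - 45*45) = 1/(648456 + 29655 - 44280 - 2025) = 1/631806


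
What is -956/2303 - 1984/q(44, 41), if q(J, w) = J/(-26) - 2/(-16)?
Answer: 475035980/375389 ≈ 1265.4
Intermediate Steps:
q(J, w) = ⅛ - J/26 (q(J, w) = J*(-1/26) - 2*(-1/16) = -J/26 + ⅛ = ⅛ - J/26)
-956/2303 - 1984/q(44, 41) = -956/2303 - 1984/(⅛ - 1/26*44) = -956*1/2303 - 1984/(⅛ - 22/13) = -956/2303 - 1984/(-163/104) = -956/2303 - 1984*(-104/163) = -956/2303 + 206336/163 = 475035980/375389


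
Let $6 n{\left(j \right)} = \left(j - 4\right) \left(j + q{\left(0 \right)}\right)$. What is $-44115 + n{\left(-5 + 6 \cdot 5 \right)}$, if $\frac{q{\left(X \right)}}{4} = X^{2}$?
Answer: $- \frac{88055}{2} \approx -44028.0$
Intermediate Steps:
$q{\left(X \right)} = 4 X^{2}$
$n{\left(j \right)} = \frac{j \left(-4 + j\right)}{6}$ ($n{\left(j \right)} = \frac{\left(j - 4\right) \left(j + 4 \cdot 0^{2}\right)}{6} = \frac{\left(-4 + j\right) \left(j + 4 \cdot 0\right)}{6} = \frac{\left(-4 + j\right) \left(j + 0\right)}{6} = \frac{\left(-4 + j\right) j}{6} = \frac{j \left(-4 + j\right)}{6}$)
$-44115 + n{\left(-5 + 6 \cdot 5 \right)} = -44115 + \frac{\left(-5 + 6 \cdot 5\right) \left(-4 + \left(-5 + 6 \cdot 5\right)\right)}{6} = -44115 + \frac{\left(-5 + 30\right) \left(-4 + \left(-5 + 30\right)\right)}{6} = -44115 + \frac{1}{6} \cdot 25 \left(-4 + 25\right) = -44115 + \frac{1}{6} \cdot 25 \cdot 21 = -44115 + \frac{175}{2} = - \frac{88055}{2}$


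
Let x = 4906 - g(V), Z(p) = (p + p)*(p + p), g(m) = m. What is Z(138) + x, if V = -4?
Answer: 81086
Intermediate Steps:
Z(p) = 4*p² (Z(p) = (2*p)*(2*p) = 4*p²)
x = 4910 (x = 4906 - 1*(-4) = 4906 + 4 = 4910)
Z(138) + x = 4*138² + 4910 = 4*19044 + 4910 = 76176 + 4910 = 81086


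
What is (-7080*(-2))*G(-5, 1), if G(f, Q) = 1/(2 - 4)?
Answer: -7080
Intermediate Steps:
G(f, Q) = -½ (G(f, Q) = 1/(-2) = -½)
(-7080*(-2))*G(-5, 1) = -7080*(-2)*(-½) = -118*(-120)*(-½) = 14160*(-½) = -7080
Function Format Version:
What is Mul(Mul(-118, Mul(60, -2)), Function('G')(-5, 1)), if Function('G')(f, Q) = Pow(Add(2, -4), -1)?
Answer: -7080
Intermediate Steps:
Function('G')(f, Q) = Rational(-1, 2) (Function('G')(f, Q) = Pow(-2, -1) = Rational(-1, 2))
Mul(Mul(-118, Mul(60, -2)), Function('G')(-5, 1)) = Mul(Mul(-118, Mul(60, -2)), Rational(-1, 2)) = Mul(Mul(-118, -120), Rational(-1, 2)) = Mul(14160, Rational(-1, 2)) = -7080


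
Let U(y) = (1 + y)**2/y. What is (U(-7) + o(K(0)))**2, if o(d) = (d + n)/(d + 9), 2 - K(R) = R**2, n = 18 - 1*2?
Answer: 72900/5929 ≈ 12.296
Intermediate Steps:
U(y) = (1 + y)**2/y
n = 16 (n = 18 - 2 = 16)
K(R) = 2 - R**2
o(d) = (16 + d)/(9 + d) (o(d) = (d + 16)/(d + 9) = (16 + d)/(9 + d))
(U(-7) + o(K(0)))**2 = ((1 - 7)**2/(-7) + (16 + (2 - 1*0**2))/(9 + (2 - 1*0**2)))**2 = (-1/7*(-6)**2 + (16 + (2 - 1*0))/(9 + (2 - 1*0)))**2 = (-1/7*36 + (16 + (2 + 0))/(9 + (2 + 0)))**2 = (-36/7 + (16 + 2)/(9 + 2))**2 = (-36/7 + 18/11)**2 = (-270/77)**2 = 72900/5929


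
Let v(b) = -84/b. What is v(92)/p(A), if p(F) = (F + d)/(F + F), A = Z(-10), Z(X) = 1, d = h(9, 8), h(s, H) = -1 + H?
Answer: -21/92 ≈ -0.22826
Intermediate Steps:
d = 7 (d = -1 + 8 = 7)
A = 1
p(F) = (7 + F)/(2*F) (p(F) = (F + 7)/(F + F) = (7 + F)/((2*F)) = (7 + F)*(1/(2*F)) = (7 + F)/(2*F))
v(92)/p(A) = (-84/92)/(((1/2)*(7 + 1)/1)) = (-84*1/92)/(((1/2)*1*8)) = -21/23/4 = -21/23*1/4 = -21/92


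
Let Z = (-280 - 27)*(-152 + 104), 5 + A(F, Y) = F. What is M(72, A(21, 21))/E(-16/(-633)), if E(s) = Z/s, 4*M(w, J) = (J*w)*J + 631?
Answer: 19063/2331972 ≈ 0.0081746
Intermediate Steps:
A(F, Y) = -5 + F
Z = 14736 (Z = -307*(-48) = 14736)
M(w, J) = 631/4 + w*J²/4 (M(w, J) = ((J*w)*J + 631)/4 = (w*J² + 631)/4 = (631 + w*J²)/4 = 631/4 + w*J²/4)
E(s) = 14736/s
M(72, A(21, 21))/E(-16/(-633)) = (631/4 + (¼)*72*(-5 + 21)²)/((14736/((-16/(-633))))) = (631/4 + (¼)*72*16²)/((14736/((-16*(-1/633))))) = (631/4 + (¼)*72*256)/((14736/(16/633))) = (631/4 + 4608)/((14736*(633/16))) = (19063/4)/582993 = (19063/4)*(1/582993) = 19063/2331972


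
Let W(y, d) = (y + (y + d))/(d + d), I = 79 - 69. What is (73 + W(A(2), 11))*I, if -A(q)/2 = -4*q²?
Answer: 8405/11 ≈ 764.09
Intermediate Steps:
I = 10
A(q) = 8*q² (A(q) = -(-8)*q² = 8*q²)
W(y, d) = (d + 2*y)/(2*d) (W(y, d) = (y + (d + y))/((2*d)) = (d + 2*y)*(1/(2*d)) = (d + 2*y)/(2*d))
(73 + W(A(2), 11))*I = (73 + (8*2² + (½)*11)/11)*10 = (73 + (8*4 + 11/2)/11)*10 = (73 + (32 + 11/2)/11)*10 = (73 + (1/11)*(75/2))*10 = (73 + 75/22)*10 = (1681/22)*10 = 8405/11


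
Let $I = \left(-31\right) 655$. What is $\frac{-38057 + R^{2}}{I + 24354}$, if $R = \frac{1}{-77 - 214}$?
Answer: $- \frac{3222704816}{342873369} \approx -9.3991$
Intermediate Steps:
$R = - \frac{1}{291}$ ($R = \frac{1}{-291} = - \frac{1}{291} \approx -0.0034364$)
$I = -20305$
$\frac{-38057 + R^{2}}{I + 24354} = \frac{-38057 + \left(- \frac{1}{291}\right)^{2}}{-20305 + 24354} = \frac{-38057 + \frac{1}{84681}}{4049} = \left(- \frac{3222704816}{84681}\right) \frac{1}{4049} = - \frac{3222704816}{342873369}$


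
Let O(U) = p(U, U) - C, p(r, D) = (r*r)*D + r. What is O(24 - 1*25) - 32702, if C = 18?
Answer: -32722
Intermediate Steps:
p(r, D) = r + D*r² (p(r, D) = r²*D + r = D*r² + r = r + D*r²)
O(U) = -18 + U*(1 + U²) (O(U) = U*(1 + U*U) - 1*18 = U*(1 + U²) - 18 = -18 + U*(1 + U²))
O(24 - 1*25) - 32702 = (-18 + (24 - 1*25) + (24 - 1*25)³) - 32702 = (-18 + (24 - 25) + (24 - 25)³) - 32702 = (-18 - 1 + (-1)³) - 32702 = (-18 - 1 - 1) - 32702 = -20 - 32702 = -32722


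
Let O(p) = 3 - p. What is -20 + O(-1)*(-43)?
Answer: -192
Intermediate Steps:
-20 + O(-1)*(-43) = -20 + (3 - 1*(-1))*(-43) = -20 + (3 + 1)*(-43) = -20 + 4*(-43) = -20 - 172 = -192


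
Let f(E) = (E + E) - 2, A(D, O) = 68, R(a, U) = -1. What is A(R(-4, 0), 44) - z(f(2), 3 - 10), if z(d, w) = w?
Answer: 75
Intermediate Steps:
f(E) = -2 + 2*E (f(E) = 2*E - 2 = -2 + 2*E)
A(R(-4, 0), 44) - z(f(2), 3 - 10) = 68 - (3 - 10) = 68 - 1*(-7) = 68 + 7 = 75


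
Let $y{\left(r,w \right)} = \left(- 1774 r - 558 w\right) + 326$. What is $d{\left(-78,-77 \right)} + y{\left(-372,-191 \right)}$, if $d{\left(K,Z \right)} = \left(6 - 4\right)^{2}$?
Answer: $766836$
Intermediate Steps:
$d{\left(K,Z \right)} = 4$ ($d{\left(K,Z \right)} = 2^{2} = 4$)
$y{\left(r,w \right)} = 326 - 1774 r - 558 w$
$d{\left(-78,-77 \right)} + y{\left(-372,-191 \right)} = 4 - -766832 = 4 + \left(326 + 659928 + 106578\right) = 4 + 766832 = 766836$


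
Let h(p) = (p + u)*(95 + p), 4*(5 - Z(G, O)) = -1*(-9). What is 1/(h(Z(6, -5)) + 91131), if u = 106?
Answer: 16/1628181 ≈ 9.8269e-6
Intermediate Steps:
Z(G, O) = 11/4 (Z(G, O) = 5 - (-1)*(-9)/4 = 5 - ¼*9 = 5 - 9/4 = 11/4)
h(p) = (95 + p)*(106 + p) (h(p) = (p + 106)*(95 + p) = (106 + p)*(95 + p) = (95 + p)*(106 + p))
1/(h(Z(6, -5)) + 91131) = 1/((10070 + (11/4)² + 201*(11/4)) + 91131) = 1/((10070 + 121/16 + 2211/4) + 91131) = 1/(170085/16 + 91131) = 1/(1628181/16) = 16/1628181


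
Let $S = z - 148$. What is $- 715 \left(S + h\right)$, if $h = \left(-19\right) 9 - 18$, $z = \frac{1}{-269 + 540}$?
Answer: $\frac{65298090}{271} \approx 2.4095 \cdot 10^{5}$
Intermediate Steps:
$z = \frac{1}{271} \approx 0.00369$
$h = -189$ ($h = -171 - 18 = -189$)
$S = - \frac{40107}{271}$ ($S = \frac{1}{271} - 148 = - \frac{40107}{271} \approx -148.0$)
$- 715 \left(S + h\right) = - 715 \left(- \frac{40107}{271} - 189\right) = \left(-715\right) \left(- \frac{91326}{271}\right) = \frac{65298090}{271}$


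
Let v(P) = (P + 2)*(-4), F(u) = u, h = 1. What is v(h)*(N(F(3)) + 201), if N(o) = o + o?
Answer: -2484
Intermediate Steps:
N(o) = 2*o
v(P) = -8 - 4*P (v(P) = (2 + P)*(-4) = -8 - 4*P)
v(h)*(N(F(3)) + 201) = (-8 - 4*1)*(2*3 + 201) = (-8 - 4)*(6 + 201) = -12*207 = -2484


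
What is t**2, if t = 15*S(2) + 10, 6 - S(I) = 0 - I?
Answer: 16900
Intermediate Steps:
S(I) = 6 + I (S(I) = 6 - (0 - I) = 6 - (-1)*I = 6 + I)
t = 130 (t = 15*(6 + 2) + 10 = 15*8 + 10 = 120 + 10 = 130)
t**2 = 130**2 = 16900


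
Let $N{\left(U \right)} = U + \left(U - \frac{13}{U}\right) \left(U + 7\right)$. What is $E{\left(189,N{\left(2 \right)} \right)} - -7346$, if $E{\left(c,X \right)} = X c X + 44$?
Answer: $\frac{1150141}{4} \approx 2.8754 \cdot 10^{5}$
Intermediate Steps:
$N{\left(U \right)} = U + \left(7 + U\right) \left(U - \frac{13}{U}\right)$ ($N{\left(U \right)} = U + \left(U - \frac{13}{U}\right) \left(7 + U\right) = U + \left(7 + U\right) \left(U - \frac{13}{U}\right)$)
$E{\left(c,X \right)} = 44 + c X^{2}$ ($E{\left(c,X \right)} = c X^{2} + 44 = 44 + c X^{2}$)
$E{\left(189,N{\left(2 \right)} \right)} - -7346 = \left(44 + 189 \left(-13 + 2^{2} - \frac{91}{2} + 8 \cdot 2\right)^{2}\right) - -7346 = \left(44 + 189 \left(-13 + 4 - \frac{91}{2} + 16\right)^{2}\right) + 7346 = \left(44 + 189 \left(- \frac{77}{2}\right)^{2}\right) + 7346 = \left(44 + 189 \cdot \frac{5929}{4}\right) + 7346 = \left(44 + \frac{1120581}{4}\right) + 7346 = \frac{1120757}{4} + 7346 = \frac{1150141}{4}$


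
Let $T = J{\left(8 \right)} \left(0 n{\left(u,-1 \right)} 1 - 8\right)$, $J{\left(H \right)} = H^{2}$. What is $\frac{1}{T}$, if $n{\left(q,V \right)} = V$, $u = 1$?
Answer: $- \frac{1}{512} \approx -0.0019531$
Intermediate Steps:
$T = -512$ ($T = 8^{2} \left(0 \left(-1\right) 1 - 8\right) = 64 \left(0 \cdot 1 - 8\right) = 64 \left(0 - 8\right) = 64 \left(-8\right) = -512$)
$\frac{1}{T} = \frac{1}{-512} = - \frac{1}{512}$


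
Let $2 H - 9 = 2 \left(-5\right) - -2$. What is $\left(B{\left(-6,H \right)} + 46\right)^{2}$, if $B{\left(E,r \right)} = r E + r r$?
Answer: $\frac{29929}{16} \approx 1870.6$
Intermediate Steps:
$H = \frac{1}{2}$ ($H = \frac{9}{2} + \frac{2 \left(-5\right) - -2}{2} = \frac{9}{2} + \frac{-10 + 2}{2} = \frac{9}{2} + \frac{1}{2} \left(-8\right) = \frac{9}{2} - 4 = \frac{1}{2} \approx 0.5$)
$B{\left(E,r \right)} = r^{2} + E r$ ($B{\left(E,r \right)} = E r + r^{2} = r^{2} + E r$)
$\left(B{\left(-6,H \right)} + 46\right)^{2} = \left(\frac{-6 + \frac{1}{2}}{2} + 46\right)^{2} = \left(\frac{1}{2} \left(- \frac{11}{2}\right) + 46\right)^{2} = \left(- \frac{11}{4} + 46\right)^{2} = \left(\frac{173}{4}\right)^{2} = \frac{29929}{16}$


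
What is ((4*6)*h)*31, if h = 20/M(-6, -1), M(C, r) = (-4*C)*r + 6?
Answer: -2480/3 ≈ -826.67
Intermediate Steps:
M(C, r) = 6 - 4*C*r (M(C, r) = -4*C*r + 6 = 6 - 4*C*r)
h = -10/9 (h = 20/(6 - 4*(-6)*(-1)) = 20/(6 - 24) = 20/(-18) = 20*(-1/18) = -10/9 ≈ -1.1111)
((4*6)*h)*31 = ((4*6)*(-10/9))*31 = (24*(-10/9))*31 = -80/3*31 = -2480/3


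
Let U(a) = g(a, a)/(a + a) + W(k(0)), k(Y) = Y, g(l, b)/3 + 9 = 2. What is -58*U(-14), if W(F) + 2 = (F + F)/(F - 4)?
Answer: 145/2 ≈ 72.500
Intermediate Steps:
g(l, b) = -21 (g(l, b) = -27 + 3*2 = -27 + 6 = -21)
W(F) = -2 + 2*F/(-4 + F) (W(F) = -2 + (F + F)/(F - 4) = -2 + (2*F)/(-4 + F) = -2 + 2*F/(-4 + F))
U(a) = -2 - 21/(2*a) (U(a) = -21/(a + a) + 8/(-4 + 0) = -21/(2*a) + 8/(-4) = (1/(2*a))*(-21) + 8*(-¼) = -21/(2*a) - 2 = -2 - 21/(2*a))
-58*U(-14) = -58*(-2 - 21/2/(-14)) = -58*(-2 - 21/2*(-1/14)) = -58*(-2 + ¾) = -58*(-5/4) = 145/2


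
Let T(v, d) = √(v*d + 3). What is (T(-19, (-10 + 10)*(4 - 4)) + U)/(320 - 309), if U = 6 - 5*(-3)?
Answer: 21/11 + √3/11 ≈ 2.0666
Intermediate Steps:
T(v, d) = √(3 + d*v) (T(v, d) = √(d*v + 3) = √(3 + d*v))
U = 21 (U = 6 + 15 = 21)
(T(-19, (-10 + 10)*(4 - 4)) + U)/(320 - 309) = (√(3 + ((-10 + 10)*(4 - 4))*(-19)) + 21)/(320 - 309) = (√(3 + (0*0)*(-19)) + 21)/11 = (√(3 + 0*(-19)) + 21)*(1/11) = (√(3 + 0) + 21)*(1/11) = (√3 + 21)*(1/11) = (21 + √3)*(1/11) = 21/11 + √3/11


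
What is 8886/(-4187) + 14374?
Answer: 60175052/4187 ≈ 14372.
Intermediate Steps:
8886/(-4187) + 14374 = 8886*(-1/4187) + 14374 = -8886/4187 + 14374 = 60175052/4187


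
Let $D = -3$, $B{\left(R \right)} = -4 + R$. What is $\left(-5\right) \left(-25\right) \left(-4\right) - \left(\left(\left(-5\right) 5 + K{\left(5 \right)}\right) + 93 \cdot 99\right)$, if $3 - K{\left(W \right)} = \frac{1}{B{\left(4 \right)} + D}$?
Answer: $- \frac{29056}{3} \approx -9685.3$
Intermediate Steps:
$K{\left(W \right)} = \frac{10}{3}$ ($K{\left(W \right)} = 3 - \frac{1}{\left(-4 + 4\right) - 3} = 3 - \frac{1}{0 - 3} = 3 - \frac{1}{-3} = 3 - - \frac{1}{3} = 3 + \frac{1}{3} = \frac{10}{3}$)
$\left(-5\right) \left(-25\right) \left(-4\right) - \left(\left(\left(-5\right) 5 + K{\left(5 \right)}\right) + 93 \cdot 99\right) = \left(-5\right) \left(-25\right) \left(-4\right) - \left(\left(\left(-5\right) 5 + \frac{10}{3}\right) + 93 \cdot 99\right) = 125 \left(-4\right) - \left(\left(-25 + \frac{10}{3}\right) + 9207\right) = -500 - \left(- \frac{65}{3} + 9207\right) = -500 - \frac{27556}{3} = - \frac{29056}{3}$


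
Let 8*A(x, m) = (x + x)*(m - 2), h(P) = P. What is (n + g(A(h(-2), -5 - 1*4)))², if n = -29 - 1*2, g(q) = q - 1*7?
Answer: 4225/4 ≈ 1056.3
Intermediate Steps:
A(x, m) = x*(-2 + m)/4 (A(x, m) = ((x + x)*(m - 2))/8 = ((2*x)*(-2 + m))/8 = (2*x*(-2 + m))/8 = x*(-2 + m)/4)
g(q) = -7 + q (g(q) = q - 7 = -7 + q)
n = -31 (n = -29 - 2 = -31)
(n + g(A(h(-2), -5 - 1*4)))² = (-31 + (-7 + (¼)*(-2)*(-2 + (-5 - 1*4))))² = (-31 + (-7 + (¼)*(-2)*(-2 + (-5 - 4))))² = (-31 + (-7 + (¼)*(-2)*(-2 - 9)))² = (-31 + (-7 + (¼)*(-2)*(-11)))² = (-31 + (-7 + 11/2))² = (-31 - 3/2)² = (-65/2)² = 4225/4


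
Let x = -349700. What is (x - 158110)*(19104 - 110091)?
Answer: 46204108470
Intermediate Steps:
(x - 158110)*(19104 - 110091) = (-349700 - 158110)*(19104 - 110091) = -507810*(-90987) = 46204108470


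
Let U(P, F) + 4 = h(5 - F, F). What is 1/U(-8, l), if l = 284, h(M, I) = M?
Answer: -1/283 ≈ -0.0035336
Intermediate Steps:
U(P, F) = 1 - F (U(P, F) = -4 + (5 - F) = 1 - F)
1/U(-8, l) = 1/(1 - 1*284) = 1/(1 - 284) = 1/(-283) = -1/283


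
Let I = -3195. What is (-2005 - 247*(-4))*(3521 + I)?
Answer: -331542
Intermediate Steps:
(-2005 - 247*(-4))*(3521 + I) = (-2005 - 247*(-4))*(3521 - 3195) = (-2005 + 988)*326 = -1017*326 = -331542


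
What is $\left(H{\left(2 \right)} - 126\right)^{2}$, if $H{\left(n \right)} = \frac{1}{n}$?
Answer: $\frac{63001}{4} \approx 15750.0$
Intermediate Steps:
$\left(H{\left(2 \right)} - 126\right)^{2} = \left(\frac{1}{2} - 126\right)^{2} = \left(- \frac{251}{2}\right)^{2} = \frac{63001}{4}$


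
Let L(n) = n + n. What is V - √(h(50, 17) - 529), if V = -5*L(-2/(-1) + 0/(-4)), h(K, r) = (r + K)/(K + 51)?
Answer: -20 - I*√5389562/101 ≈ -20.0 - 22.986*I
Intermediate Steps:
L(n) = 2*n
h(K, r) = (K + r)/(51 + K)
V = -20 (V = -10*(-2/(-1) + 0/(-4)) = -10*(-2*(-1) + 0*(-¼)) = -10*(2 + 0) = -10*2 = -5*4 = -20)
V - √(h(50, 17) - 529) = -20 - √((50 + 17)/(51 + 50) - 529) = -20 - √(67/101 - 529) = -20 - √(-53362/101) = -20 - I*√5389562/101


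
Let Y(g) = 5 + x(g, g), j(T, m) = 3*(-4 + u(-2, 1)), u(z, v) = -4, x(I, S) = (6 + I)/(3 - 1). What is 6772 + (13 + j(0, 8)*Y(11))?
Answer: 6461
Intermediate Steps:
x(I, S) = 3 + I/2 (x(I, S) = (6 + I)/2 = (6 + I)*(1/2) = 3 + I/2)
j(T, m) = -24 (j(T, m) = 3*(-4 - 4) = 3*(-8) = -24)
Y(g) = 8 + g/2 (Y(g) = 5 + (3 + g/2) = 8 + g/2)
6772 + (13 + j(0, 8)*Y(11)) = 6772 + (13 - 24*(8 + (1/2)*11)) = 6772 + (13 - 24*(8 + 11/2)) = 6772 + (13 - 24*27/2) = 6772 + (13 - 324) = 6772 - 311 = 6461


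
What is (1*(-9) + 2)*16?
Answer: -112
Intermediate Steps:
(1*(-9) + 2)*16 = (-9 + 2)*16 = -7*16 = -112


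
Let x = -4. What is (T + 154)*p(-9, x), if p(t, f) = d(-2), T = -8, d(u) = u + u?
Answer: -584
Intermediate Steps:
d(u) = 2*u
p(t, f) = -4 (p(t, f) = 2*(-2) = -4)
(T + 154)*p(-9, x) = (-8 + 154)*(-4) = 146*(-4) = -584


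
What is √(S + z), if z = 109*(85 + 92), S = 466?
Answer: √19759 ≈ 140.57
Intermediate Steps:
z = 19293 (z = 109*177 = 19293)
√(S + z) = √(466 + 19293) = √19759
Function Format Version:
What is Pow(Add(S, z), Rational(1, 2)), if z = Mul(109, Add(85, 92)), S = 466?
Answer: Pow(19759, Rational(1, 2)) ≈ 140.57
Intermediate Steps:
z = 19293 (z = Mul(109, 177) = 19293)
Pow(Add(S, z), Rational(1, 2)) = Pow(Add(466, 19293), Rational(1, 2)) = Pow(19759, Rational(1, 2))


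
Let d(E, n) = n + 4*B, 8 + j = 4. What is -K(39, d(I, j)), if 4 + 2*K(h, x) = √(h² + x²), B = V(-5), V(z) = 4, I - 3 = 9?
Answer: 2 - 3*√185/2 ≈ -18.402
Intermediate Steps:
I = 12 (I = 3 + 9 = 12)
j = -4 (j = -8 + 4 = -4)
B = 4
d(E, n) = 16 + n (d(E, n) = n + 4*4 = n + 16 = 16 + n)
K(h, x) = -2 + √(h² + x²)/2
-K(39, d(I, j)) = -(-2 + √(39² + (16 - 4)²)/2) = -(-2 + √(1521 + 12²)/2) = -(-2 + √(1521 + 144)/2) = -(-2 + √1665/2) = -(-2 + (3*√185)/2) = -(-2 + 3*√185/2) = 2 - 3*√185/2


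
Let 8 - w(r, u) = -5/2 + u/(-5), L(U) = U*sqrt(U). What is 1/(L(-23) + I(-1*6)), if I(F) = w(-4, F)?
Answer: 930/1225349 + 2300*I*sqrt(23)/1225349 ≈ 0.00075897 + 0.0090019*I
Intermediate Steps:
L(U) = U**(3/2)
w(r, u) = 21/2 + u/5 (w(r, u) = 8 - (-5/2 + u/(-5)) = 8 - (-5*1/2 + u*(-1/5)) = 8 - (-5/2 - u/5) = 8 + (5/2 + u/5) = 21/2 + u/5)
I(F) = 21/2 + F/5
1/(L(-23) + I(-1*6)) = 1/((-23)**(3/2) + (21/2 + (-1*6)/5)) = 1/(-23*I*sqrt(23) + (21/2 + (1/5)*(-6))) = 1/(-23*I*sqrt(23) + (21/2 - 6/5)) = 1/(-23*I*sqrt(23) + 93/10) = 1/(93/10 - 23*I*sqrt(23))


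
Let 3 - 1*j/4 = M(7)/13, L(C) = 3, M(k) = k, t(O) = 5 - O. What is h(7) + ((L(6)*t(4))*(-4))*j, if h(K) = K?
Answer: -1445/13 ≈ -111.15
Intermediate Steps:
j = 128/13 (j = 12 - 28/13 = 128/13 ≈ 9.8462)
h(7) + ((L(6)*t(4))*(-4))*j = 7 + ((3*(5 - 1*4))*(-4))*(128/13) = 7 + ((3*(5 - 4))*(-4))*(128/13) = 7 + ((3*1)*(-4))*(128/13) = 7 + (3*(-4))*(128/13) = 7 - 12*128/13 = 7 - 1536/13 = -1445/13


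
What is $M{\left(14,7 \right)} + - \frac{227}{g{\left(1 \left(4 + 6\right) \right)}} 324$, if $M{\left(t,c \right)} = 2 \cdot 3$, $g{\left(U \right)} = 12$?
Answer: $-6123$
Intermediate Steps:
$M{\left(t,c \right)} = 6$
$M{\left(14,7 \right)} + - \frac{227}{g{\left(1 \left(4 + 6\right) \right)}} 324 = 6 + - \frac{227}{12} \cdot 324 = 6 + \left(-227\right) \frac{1}{12} \cdot 324 = 6 - 6129 = -6123$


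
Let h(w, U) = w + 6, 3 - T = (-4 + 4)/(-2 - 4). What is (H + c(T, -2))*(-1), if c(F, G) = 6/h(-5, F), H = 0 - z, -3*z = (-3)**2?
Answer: -9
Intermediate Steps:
z = -3 (z = -1/3*(-3)**2 = -1/3*9 = -3)
T = 3 (T = 3 - (-4 + 4)/(-2 - 4) = 3 - 0/(-6) = 3 - 0*(-1)/6 = 3 - 1*0 = 3 + 0 = 3)
H = 3 (H = 0 - 1*(-3) = 0 + 3 = 3)
h(w, U) = 6 + w
c(F, G) = 6 (c(F, G) = 6/(6 - 5) = 6/1 = 6*1 = 6)
(H + c(T, -2))*(-1) = (3 + 6)*(-1) = 9*(-1) = -9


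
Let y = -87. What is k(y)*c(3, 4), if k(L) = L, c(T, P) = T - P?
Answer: 87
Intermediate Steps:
k(y)*c(3, 4) = -87*(3 - 1*4) = -87*(3 - 4) = -87*(-1) = 87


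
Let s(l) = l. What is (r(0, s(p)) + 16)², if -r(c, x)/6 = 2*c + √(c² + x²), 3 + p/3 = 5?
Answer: 400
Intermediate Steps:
p = 6 (p = -9 + 3*5 = -9 + 15 = 6)
r(c, x) = -12*c - 6*√(c² + x²) (r(c, x) = -6*(2*c + √(c² + x²)) = -6*(√(c² + x²) + 2*c) = -12*c - 6*√(c² + x²))
(r(0, s(p)) + 16)² = ((-12*0 - 6*√(0² + 6²)) + 16)² = ((0 - 6*√(0 + 36)) + 16)² = ((0 - 6*√36) + 16)² = ((0 - 6*6) + 16)² = ((0 - 36) + 16)² = (-36 + 16)² = (-20)² = 400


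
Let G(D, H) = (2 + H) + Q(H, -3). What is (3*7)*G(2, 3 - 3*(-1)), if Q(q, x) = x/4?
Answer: 609/4 ≈ 152.25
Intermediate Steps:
Q(q, x) = x/4 (Q(q, x) = x*(¼) = x/4)
G(D, H) = 5/4 + H (G(D, H) = (2 + H) + (¼)*(-3) = (2 + H) - ¾ = 5/4 + H)
(3*7)*G(2, 3 - 3*(-1)) = (3*7)*(5/4 + (3 - 3*(-1))) = 21*(5/4 + (3 + 3)) = 21*(5/4 + 6) = 21*(29/4) = 609/4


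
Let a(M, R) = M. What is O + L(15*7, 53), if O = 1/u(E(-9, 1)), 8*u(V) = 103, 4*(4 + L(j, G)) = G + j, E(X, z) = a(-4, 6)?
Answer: 7329/206 ≈ 35.578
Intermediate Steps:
E(X, z) = -4
L(j, G) = -4 + G/4 + j/4 (L(j, G) = -4 + (G + j)/4 = -4 + (G/4 + j/4) = -4 + G/4 + j/4)
u(V) = 103/8 (u(V) = (⅛)*103 = 103/8)
O = 8/103 (O = 1/(103/8) = 8/103 ≈ 0.077670)
O + L(15*7, 53) = 8/103 + (-4 + (¼)*53 + (15*7)/4) = 8/103 + (-4 + 53/4 + (¼)*105) = 8/103 + (-4 + 53/4 + 105/4) = 8/103 + 71/2 = 7329/206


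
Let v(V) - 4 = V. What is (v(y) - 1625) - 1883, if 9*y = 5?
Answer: -31531/9 ≈ -3503.4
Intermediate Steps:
y = 5/9 (y = (⅑)*5 = 5/9 ≈ 0.55556)
v(V) = 4 + V
(v(y) - 1625) - 1883 = ((4 + 5/9) - 1625) - 1883 = (41/9 - 1625) - 1883 = -14584/9 - 1883 = -31531/9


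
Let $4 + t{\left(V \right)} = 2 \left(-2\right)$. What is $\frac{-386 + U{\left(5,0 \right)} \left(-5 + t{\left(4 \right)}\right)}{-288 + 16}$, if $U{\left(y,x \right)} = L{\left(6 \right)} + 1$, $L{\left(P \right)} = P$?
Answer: $\frac{477}{272} \approx 1.7537$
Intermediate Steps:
$t{\left(V \right)} = -8$ ($t{\left(V \right)} = -4 + 2 \left(-2\right) = -4 - 4 = -8$)
$U{\left(y,x \right)} = 7$ ($U{\left(y,x \right)} = 6 + 1 = 7$)
$\frac{-386 + U{\left(5,0 \right)} \left(-5 + t{\left(4 \right)}\right)}{-288 + 16} = \frac{-386 + 7 \left(-5 - 8\right)}{-288 + 16} = \frac{-386 + 7 \left(-13\right)}{-272} = \left(-386 - 91\right) \left(- \frac{1}{272}\right) = \left(-477\right) \left(- \frac{1}{272}\right) = \frac{477}{272}$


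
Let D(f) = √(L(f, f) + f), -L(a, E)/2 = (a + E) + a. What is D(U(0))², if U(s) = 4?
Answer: -20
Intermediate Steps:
L(a, E) = -4*a - 2*E (L(a, E) = -2*((a + E) + a) = -2*((E + a) + a) = -2*(E + 2*a) = -4*a - 2*E)
D(f) = √5*√(-f) (D(f) = √((-4*f - 2*f) + f) = √(-6*f + f) = √(-5*f) = √5*√(-f))
D(U(0))² = (√5*√(-1*4))² = (√5*√(-4))² = (√5*(2*I))² = (2*I*√5)² = -20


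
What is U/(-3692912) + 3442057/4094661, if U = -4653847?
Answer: 31767139410851/15121222742832 ≈ 2.1008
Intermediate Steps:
U/(-3692912) + 3442057/4094661 = -4653847/(-3692912) + 3442057/4094661 = -4653847*(-1/3692912) + 3442057*(1/4094661) = 4653847/3692912 + 3442057/4094661 = 31767139410851/15121222742832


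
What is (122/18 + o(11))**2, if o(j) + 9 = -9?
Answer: 10201/81 ≈ 125.94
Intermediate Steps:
o(j) = -18 (o(j) = -9 - 9 = -18)
(122/18 + o(11))**2 = (122/18 - 18)**2 = (122*(1/18) - 18)**2 = (61/9 - 18)**2 = (-101/9)**2 = 10201/81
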